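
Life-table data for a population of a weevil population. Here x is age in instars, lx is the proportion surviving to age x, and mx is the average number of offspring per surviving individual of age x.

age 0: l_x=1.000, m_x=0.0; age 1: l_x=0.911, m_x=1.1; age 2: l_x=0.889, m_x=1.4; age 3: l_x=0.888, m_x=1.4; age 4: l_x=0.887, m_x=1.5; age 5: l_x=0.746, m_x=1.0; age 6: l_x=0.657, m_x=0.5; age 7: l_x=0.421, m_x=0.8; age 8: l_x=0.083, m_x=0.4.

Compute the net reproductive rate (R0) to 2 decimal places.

lx·mx by age: 0, 1.0021, 1.2446, 1.2432, 1.3305, 0.746, 0.3285, 0.3368, 0.0332
R0 = Σ lx·mx = 6.2649 → 6.26

6.26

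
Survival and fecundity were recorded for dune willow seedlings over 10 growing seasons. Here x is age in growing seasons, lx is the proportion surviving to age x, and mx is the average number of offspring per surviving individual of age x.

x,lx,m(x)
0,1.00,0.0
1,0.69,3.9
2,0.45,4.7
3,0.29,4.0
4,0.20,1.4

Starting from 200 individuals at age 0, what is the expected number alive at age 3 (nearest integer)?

58

Expected survivors = N0 · l_3 = 200 × 0.29 = 58 → 58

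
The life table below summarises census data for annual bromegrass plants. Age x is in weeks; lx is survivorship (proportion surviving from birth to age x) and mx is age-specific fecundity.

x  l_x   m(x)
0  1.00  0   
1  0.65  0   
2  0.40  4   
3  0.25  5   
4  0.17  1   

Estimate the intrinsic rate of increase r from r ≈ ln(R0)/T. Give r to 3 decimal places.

R0 = Σ lx·mx = 0 + 0 + 1.6 + 1.25 + 0.17 = 3.02
Σ x·lx·mx = 7.63; T = 7.63/3.02 = 2.52649…
r ≈ ln(R0)/T = ln(3.02)/2.52649… = 0.43747… → 0.437

0.437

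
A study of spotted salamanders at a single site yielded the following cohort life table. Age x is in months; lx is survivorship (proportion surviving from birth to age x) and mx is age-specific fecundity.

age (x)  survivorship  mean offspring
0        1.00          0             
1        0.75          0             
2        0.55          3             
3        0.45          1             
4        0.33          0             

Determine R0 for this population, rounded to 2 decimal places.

2.10

lx·mx by age: 0, 0, 1.65, 0.45, 0
R0 = Σ lx·mx = 2.1 → 2.10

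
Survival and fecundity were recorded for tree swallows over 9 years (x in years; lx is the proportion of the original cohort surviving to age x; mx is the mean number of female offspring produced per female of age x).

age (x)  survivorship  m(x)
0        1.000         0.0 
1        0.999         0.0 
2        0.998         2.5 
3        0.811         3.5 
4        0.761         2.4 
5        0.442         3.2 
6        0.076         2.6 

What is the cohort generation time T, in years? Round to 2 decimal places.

lx·mx: 0, 0, 2.495, 2.8385, 1.8264, 1.4144, 0.1976 → R0 = 8.7719
x·lx·mx: 0, 0, 4.99, 8.5155, 7.3056, 7.072, 1.1856 → Σ = 29.0687
T = 29.0687 / 8.7719 = 3.313843… → 3.31

3.31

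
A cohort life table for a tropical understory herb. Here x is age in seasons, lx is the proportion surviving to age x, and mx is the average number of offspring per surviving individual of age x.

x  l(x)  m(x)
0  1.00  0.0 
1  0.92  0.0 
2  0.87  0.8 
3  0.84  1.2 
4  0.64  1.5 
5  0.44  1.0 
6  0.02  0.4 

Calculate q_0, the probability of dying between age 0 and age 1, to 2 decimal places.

0.08

q_0 = (l_0 − l_1) / l_0 = (1 − 0.92) / 1
     = 0.08 / 1 = 0.08 → 0.08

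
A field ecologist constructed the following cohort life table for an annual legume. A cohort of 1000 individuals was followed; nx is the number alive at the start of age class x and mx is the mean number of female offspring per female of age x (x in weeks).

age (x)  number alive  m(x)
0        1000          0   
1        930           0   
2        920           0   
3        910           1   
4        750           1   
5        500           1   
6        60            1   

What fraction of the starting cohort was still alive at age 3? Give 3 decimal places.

0.910

l_3 = n_3/n_0 = 910/1000 = 0.91 → 0.910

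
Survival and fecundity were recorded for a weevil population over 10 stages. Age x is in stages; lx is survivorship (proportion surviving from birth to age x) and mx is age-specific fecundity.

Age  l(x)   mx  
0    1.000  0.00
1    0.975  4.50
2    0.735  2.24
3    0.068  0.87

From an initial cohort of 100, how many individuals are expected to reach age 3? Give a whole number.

7

Expected survivors = N0 · l_3 = 100 × 0.068 = 6.8 → 7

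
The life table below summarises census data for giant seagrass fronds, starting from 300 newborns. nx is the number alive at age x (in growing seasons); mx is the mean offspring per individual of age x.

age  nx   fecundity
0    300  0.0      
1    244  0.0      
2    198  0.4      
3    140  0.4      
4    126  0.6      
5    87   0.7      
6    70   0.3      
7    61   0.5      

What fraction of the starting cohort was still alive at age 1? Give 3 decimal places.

0.813

l_1 = n_1/n_0 = 244/300 = 0.813333… → 0.813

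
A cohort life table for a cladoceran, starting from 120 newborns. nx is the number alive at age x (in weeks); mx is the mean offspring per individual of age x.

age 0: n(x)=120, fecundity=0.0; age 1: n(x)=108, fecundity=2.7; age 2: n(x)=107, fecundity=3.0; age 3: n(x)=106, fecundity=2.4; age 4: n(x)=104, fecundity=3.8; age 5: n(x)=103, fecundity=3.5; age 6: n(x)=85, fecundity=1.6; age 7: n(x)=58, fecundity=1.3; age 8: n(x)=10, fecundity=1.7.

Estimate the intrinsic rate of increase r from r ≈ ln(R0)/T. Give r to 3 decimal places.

lx = nx/n0 = nx/120: 1, 0.9, 0.89167…, 0.88333…, 0.86667…, 0.85833…, 0.70833…, 0.48333…, 0.08333…
R0 = Σ lx·mx = 0 + 2.43 + 2.675… + 2.12… + 3.29333… + 3.00417… + 1.13333… + 0.62833… + 0.14167… = 15.425833…
Σ x·lx·mx = 54.665833…; T = 54.665833…/15.425833… = 3.54378…
r ≈ ln(R0)/T = ln(15.425833…)/3.54378… = 0.77207… → 0.772

0.772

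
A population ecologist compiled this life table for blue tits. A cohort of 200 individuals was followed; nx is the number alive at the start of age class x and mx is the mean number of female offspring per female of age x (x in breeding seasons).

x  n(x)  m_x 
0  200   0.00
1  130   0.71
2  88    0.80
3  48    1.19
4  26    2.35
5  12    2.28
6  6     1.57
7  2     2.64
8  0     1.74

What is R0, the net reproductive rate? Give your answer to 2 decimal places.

lx = nx/n0 = nx/200: 1, 0.65, 0.44, 0.24, 0.13, 0.06, 0.03, 0.01, 0
lx·mx by age: 0, 0.4615, 0.352, 0.2856, 0.3055, 0.1368, 0.0471, 0.0264, 0
R0 = Σ lx·mx = 1.6149 → 1.61

1.61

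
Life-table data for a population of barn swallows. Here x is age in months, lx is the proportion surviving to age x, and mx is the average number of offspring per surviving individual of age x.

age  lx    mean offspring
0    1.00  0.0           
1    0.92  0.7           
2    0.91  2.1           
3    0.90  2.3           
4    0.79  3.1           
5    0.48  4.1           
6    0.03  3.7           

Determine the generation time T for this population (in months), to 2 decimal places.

3.38

lx·mx: 0, 0.644, 1.911, 2.07, 2.449, 1.968, 0.111 → R0 = 9.153
x·lx·mx: 0, 0.644, 3.822, 6.21, 9.796, 9.84, 0.666 → Σ = 30.978
T = 30.978 / 9.153 = 3.384464… → 3.38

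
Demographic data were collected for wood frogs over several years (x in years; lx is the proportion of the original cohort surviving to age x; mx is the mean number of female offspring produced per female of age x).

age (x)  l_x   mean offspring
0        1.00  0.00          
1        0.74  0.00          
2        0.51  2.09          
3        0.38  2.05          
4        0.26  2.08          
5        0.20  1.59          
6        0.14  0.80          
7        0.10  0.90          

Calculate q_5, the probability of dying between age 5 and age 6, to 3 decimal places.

0.300

q_5 = (l_5 − l_6) / l_5 = (0.2 − 0.14) / 0.2
     = 0.06 / 0.2 = 0.3 → 0.300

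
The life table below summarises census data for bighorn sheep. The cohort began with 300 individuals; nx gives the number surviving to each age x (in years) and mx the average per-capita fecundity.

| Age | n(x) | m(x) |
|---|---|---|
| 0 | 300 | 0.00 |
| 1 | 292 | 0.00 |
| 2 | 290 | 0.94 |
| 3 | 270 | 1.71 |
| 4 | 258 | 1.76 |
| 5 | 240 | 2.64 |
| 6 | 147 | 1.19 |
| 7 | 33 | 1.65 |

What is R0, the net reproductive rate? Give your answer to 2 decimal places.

6.84

lx = nx/n0 = nx/300: 1, 0.97333…, 0.96667…, 0.9, 0.86, 0.8, 0.49, 0.11
lx·mx by age: 0, 0, 0.908667…, 1.539, 1.5136, 2.112, 0.5831, 0.1815
R0 = Σ lx·mx = 6.837867… → 6.84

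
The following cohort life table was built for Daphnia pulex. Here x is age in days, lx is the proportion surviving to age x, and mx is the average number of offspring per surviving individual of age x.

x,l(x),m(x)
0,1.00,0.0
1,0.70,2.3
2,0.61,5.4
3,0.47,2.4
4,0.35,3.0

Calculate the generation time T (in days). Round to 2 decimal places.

lx·mx: 0, 1.61, 3.294, 1.128, 1.05 → R0 = 7.082
x·lx·mx: 0, 1.61, 6.588, 3.384, 4.2 → Σ = 15.782
T = 15.782 / 7.082 = 2.228467… → 2.23

2.23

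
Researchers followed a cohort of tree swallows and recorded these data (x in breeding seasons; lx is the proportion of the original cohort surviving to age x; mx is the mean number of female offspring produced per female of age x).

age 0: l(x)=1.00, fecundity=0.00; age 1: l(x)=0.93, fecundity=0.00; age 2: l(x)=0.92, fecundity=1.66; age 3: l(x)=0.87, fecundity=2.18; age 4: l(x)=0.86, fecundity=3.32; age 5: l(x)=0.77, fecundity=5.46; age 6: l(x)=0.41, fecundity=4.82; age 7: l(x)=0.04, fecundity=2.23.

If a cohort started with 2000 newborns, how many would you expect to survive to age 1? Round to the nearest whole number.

Expected survivors = N0 · l_1 = 2000 × 0.93 = 1860 → 1860

1860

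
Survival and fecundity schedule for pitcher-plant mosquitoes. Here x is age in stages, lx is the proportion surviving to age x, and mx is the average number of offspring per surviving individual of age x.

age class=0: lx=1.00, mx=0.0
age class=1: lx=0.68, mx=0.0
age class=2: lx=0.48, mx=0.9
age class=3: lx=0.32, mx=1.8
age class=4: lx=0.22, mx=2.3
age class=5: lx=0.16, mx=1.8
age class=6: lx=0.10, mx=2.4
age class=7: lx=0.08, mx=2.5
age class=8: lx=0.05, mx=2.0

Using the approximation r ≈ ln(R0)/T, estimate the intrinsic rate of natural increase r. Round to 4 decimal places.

0.2056

R0 = Σ lx·mx = 0 + 0 + 0.432 + 0.576 + 0.506 + 0.288 + 0.24 + 0.2 + 0.1 = 2.342
Σ x·lx·mx = 9.696; T = 9.696/2.342 = 4.14005…
r ≈ ln(R0)/T = ln(2.342)/4.14005… = 0.205554… → 0.2056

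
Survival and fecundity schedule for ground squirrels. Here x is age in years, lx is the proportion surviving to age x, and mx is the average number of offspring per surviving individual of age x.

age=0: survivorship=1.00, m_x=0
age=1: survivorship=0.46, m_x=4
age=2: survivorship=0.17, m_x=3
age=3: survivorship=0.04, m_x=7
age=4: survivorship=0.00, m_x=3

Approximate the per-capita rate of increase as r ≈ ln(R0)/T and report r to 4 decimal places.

R0 = Σ lx·mx = 0 + 1.84 + 0.51 + 0.28 + 0 = 2.63
Σ x·lx·mx = 3.7; T = 3.7/2.63 = 1.40684…
r ≈ ln(R0)/T = ln(2.63)/1.40684… = 0.687343… → 0.6873

0.6873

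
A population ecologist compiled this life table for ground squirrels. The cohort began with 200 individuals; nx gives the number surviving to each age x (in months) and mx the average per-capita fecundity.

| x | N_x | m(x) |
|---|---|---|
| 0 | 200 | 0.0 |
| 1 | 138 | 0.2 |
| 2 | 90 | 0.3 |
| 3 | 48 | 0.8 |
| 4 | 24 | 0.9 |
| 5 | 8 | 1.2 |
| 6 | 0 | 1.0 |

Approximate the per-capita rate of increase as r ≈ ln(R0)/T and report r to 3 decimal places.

lx = nx/n0 = nx/200: 1, 0.69, 0.45, 0.24, 0.12, 0.04, 0
R0 = Σ lx·mx = 0 + 0.138 + 0.135 + 0.192 + 0.108 + 0.048 + 0 = 0.621
Σ x·lx·mx = 1.656; T = 1.656/0.621 = 2.66667…
r ≈ ln(R0)/T = ln(0.621)/2.66667… = -0.17866… → -0.179

-0.179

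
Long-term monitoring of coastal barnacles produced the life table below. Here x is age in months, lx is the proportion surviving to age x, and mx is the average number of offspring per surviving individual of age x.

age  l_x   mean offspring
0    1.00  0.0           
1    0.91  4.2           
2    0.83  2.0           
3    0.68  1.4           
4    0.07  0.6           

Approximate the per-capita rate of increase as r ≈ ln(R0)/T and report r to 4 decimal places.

1.1900

R0 = Σ lx·mx = 0 + 3.822 + 1.66 + 0.952 + 0.042 = 6.476
Σ x·lx·mx = 10.166; T = 10.166/6.476 = 1.5698…
r ≈ ln(R0)/T = ln(6.476)/1.5698… = 1.190029… → 1.1900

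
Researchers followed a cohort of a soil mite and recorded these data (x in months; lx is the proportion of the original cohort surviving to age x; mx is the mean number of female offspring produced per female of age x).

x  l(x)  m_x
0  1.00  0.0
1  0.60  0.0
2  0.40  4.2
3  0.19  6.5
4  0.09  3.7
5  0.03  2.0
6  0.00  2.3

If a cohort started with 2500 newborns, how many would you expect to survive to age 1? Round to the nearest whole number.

Expected survivors = N0 · l_1 = 2500 × 0.60 = 1500 → 1500

1500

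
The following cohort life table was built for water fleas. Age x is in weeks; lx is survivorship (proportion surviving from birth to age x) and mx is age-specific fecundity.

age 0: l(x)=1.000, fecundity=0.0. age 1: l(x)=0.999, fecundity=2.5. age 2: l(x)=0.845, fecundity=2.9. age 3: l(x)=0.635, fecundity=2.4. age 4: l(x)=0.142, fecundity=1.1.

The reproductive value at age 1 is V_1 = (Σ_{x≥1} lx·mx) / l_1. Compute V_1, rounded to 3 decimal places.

lx·mx for x ≥ 1: 2.4975, 2.4505, 1.524, 0.1562 → sum = 6.6282
V_1 = 6.6282 / l_1 = 6.6282 / 0.999 = 6.634835… → 6.635

6.635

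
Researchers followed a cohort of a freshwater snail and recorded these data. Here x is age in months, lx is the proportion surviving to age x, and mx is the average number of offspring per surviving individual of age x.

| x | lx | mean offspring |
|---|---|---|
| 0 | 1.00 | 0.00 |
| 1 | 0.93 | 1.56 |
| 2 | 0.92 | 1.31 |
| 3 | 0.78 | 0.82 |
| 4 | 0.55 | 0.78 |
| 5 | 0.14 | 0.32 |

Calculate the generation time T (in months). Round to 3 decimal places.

lx·mx: 0, 1.4508, 1.2052, 0.6396, 0.429, 0.0448 → R0 = 3.7694
x·lx·mx: 0, 1.4508, 2.4104, 1.9188, 1.716, 0.224 → Σ = 7.72
T = 7.72 / 3.7694 = 2.048071… → 2.048

2.048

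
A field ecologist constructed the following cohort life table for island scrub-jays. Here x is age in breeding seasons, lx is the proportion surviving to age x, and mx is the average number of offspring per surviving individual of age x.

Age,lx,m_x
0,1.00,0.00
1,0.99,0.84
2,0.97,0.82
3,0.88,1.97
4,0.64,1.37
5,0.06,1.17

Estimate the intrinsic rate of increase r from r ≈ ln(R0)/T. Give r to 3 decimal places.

R0 = Σ lx·mx = 0 + 0.8316 + 0.7954 + 1.7336 + 0.8768 + 0.0702 = 4.3076
Σ x·lx·mx = 11.4814; T = 11.4814/4.3076 = 2.66538…
r ≈ ln(R0)/T = ln(4.3076)/2.66538… = 0.54791… → 0.548

0.548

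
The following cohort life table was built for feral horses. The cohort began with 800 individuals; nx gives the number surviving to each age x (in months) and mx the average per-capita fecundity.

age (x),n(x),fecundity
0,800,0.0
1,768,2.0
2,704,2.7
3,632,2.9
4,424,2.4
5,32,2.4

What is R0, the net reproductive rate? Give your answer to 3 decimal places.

lx = nx/n0 = nx/800: 1, 0.96, 0.88, 0.79, 0.53, 0.04
lx·mx by age: 0, 1.92, 2.376, 2.291, 1.272, 0.096
R0 = Σ lx·mx = 7.955 → 7.955

7.955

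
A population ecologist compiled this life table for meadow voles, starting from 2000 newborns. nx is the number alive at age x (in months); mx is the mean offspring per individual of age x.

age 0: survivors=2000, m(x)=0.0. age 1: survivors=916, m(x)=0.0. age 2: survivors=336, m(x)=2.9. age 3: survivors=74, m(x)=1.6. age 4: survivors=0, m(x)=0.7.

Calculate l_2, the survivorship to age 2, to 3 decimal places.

0.168

l_2 = n_2/n_0 = 336/2000 = 0.168 → 0.168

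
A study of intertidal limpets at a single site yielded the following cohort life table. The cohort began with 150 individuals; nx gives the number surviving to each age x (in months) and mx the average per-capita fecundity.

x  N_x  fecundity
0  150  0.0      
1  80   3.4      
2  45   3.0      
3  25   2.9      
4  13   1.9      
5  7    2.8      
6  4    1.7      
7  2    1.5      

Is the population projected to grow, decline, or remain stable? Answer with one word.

growing

lx = nx/n0 = nx/150: 1, 0.53333…, 0.3, 0.16667…, 0.08667…, 0.04667…, 0.02667…, 0.01333…
R0 = Σ lx·mx = 0 + 1.813333… + 0.9 + 0.483333… + 0.164667… + 0.130667… + 0.045333… + 0.02… = 3.557333…
R0 > 1, so the population is growing.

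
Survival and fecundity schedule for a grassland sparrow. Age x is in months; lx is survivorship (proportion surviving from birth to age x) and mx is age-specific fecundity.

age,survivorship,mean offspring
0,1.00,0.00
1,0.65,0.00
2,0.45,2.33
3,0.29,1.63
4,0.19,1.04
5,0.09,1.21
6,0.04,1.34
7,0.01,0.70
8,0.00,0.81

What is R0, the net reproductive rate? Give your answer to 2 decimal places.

1.89

lx·mx by age: 0, 0, 1.0485, 0.4727, 0.1976, 0.1089, 0.0536, 0.007, 0
R0 = Σ lx·mx = 1.8883 → 1.89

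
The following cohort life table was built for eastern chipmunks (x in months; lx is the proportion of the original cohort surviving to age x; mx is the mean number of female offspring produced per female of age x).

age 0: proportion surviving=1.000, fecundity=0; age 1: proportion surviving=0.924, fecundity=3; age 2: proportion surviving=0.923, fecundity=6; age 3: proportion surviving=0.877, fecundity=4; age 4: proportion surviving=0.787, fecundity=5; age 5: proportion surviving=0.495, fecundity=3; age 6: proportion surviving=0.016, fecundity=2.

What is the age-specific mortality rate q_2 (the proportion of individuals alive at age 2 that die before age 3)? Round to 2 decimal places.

0.05

q_2 = (l_2 − l_3) / l_2 = (0.923 − 0.877) / 0.923
     = 0.046 / 0.923 = 0.049837… → 0.05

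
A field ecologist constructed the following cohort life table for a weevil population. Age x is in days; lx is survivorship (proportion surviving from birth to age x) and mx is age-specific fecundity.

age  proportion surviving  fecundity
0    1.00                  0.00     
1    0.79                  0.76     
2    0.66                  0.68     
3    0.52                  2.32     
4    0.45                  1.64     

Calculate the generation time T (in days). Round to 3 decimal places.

2.695

lx·mx: 0, 0.6004, 0.4488, 1.2064, 0.738 → R0 = 2.9936
x·lx·mx: 0, 0.6004, 0.8976, 3.6192, 2.952 → Σ = 8.0692
T = 8.0692 / 2.9936 = 2.695484… → 2.695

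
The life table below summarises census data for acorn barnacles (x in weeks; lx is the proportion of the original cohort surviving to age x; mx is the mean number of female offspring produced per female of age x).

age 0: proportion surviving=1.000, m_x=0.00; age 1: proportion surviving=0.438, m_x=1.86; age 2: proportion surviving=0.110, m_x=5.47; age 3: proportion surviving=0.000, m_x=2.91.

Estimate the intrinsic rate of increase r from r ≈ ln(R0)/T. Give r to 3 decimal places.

R0 = Σ lx·mx = 0 + 0.81468 + 0.6017 + 0 = 1.41638
Σ x·lx·mx = 2.01808; T = 2.01808/1.41638 = 1.42482…
r ≈ ln(R0)/T = ln(1.41638)/1.42482… = 0.24432… → 0.244

0.244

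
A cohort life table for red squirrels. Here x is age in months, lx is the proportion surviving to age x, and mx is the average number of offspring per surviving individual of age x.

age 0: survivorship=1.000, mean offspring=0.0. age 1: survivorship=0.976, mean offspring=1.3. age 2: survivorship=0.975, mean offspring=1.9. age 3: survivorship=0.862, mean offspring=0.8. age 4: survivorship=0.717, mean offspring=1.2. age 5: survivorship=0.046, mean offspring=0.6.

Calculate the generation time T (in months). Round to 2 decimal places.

lx·mx: 0, 1.2688, 1.8525, 0.6896, 0.8604, 0.0276 → R0 = 4.6989
x·lx·mx: 0, 1.2688, 3.705, 2.0688, 3.4416, 0.138 → Σ = 10.6222
T = 10.6222 / 4.6989 = 2.260572… → 2.26

2.26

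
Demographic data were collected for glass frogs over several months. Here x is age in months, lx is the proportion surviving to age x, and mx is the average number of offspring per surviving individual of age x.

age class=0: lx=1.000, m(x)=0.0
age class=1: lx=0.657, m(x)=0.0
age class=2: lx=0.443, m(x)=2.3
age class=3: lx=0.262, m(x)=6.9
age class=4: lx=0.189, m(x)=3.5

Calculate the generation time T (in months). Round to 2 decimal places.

2.90

lx·mx: 0, 0, 1.0189, 1.8078, 0.6615 → R0 = 3.4882
x·lx·mx: 0, 0, 2.0378, 5.4234, 2.646 → Σ = 10.1072
T = 10.1072 / 3.4882 = 2.89754… → 2.90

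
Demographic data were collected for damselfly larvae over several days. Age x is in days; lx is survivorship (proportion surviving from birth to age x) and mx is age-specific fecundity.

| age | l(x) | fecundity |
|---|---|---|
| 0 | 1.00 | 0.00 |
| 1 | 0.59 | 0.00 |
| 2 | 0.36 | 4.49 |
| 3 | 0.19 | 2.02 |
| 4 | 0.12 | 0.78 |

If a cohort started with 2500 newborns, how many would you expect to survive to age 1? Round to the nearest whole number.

Expected survivors = N0 · l_1 = 2500 × 0.59 = 1475 → 1475

1475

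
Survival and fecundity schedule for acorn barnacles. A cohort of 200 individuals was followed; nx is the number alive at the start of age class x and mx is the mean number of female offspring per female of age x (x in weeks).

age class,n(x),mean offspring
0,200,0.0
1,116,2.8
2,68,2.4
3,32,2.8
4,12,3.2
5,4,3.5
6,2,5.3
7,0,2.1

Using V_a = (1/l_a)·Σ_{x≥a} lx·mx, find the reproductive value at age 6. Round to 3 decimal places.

5.300

lx = nx/n0 = nx/200: 1, 0.58, 0.34, 0.16, 0.06, 0.02, 0.01, 0
lx·mx for x ≥ 6: 0.053, 0 → sum = 0.053
V_6 = 0.053 / l_6 = 0.053 / 0.01 = 5.3 → 5.300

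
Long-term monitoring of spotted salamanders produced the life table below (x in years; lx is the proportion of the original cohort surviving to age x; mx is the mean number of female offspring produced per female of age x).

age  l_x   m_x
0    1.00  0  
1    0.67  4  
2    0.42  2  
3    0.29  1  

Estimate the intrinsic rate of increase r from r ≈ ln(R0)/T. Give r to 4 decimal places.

0.9744

R0 = Σ lx·mx = 0 + 2.68 + 0.84 + 0.29 = 3.81
Σ x·lx·mx = 5.23; T = 5.23/3.81 = 1.3727…
r ≈ ln(R0)/T = ln(3.81)/1.3727… = 0.974449… → 0.9744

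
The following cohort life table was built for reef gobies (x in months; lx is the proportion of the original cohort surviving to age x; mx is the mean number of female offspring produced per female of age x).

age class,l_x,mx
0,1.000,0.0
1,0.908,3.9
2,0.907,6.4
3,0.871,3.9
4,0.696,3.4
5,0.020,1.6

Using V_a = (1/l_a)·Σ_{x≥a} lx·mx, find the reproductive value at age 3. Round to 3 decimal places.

6.654

lx·mx for x ≥ 3: 3.3969, 2.3664, 0.032 → sum = 5.7953
V_3 = 5.7953 / l_3 = 5.7953 / 0.871 = 6.653617… → 6.654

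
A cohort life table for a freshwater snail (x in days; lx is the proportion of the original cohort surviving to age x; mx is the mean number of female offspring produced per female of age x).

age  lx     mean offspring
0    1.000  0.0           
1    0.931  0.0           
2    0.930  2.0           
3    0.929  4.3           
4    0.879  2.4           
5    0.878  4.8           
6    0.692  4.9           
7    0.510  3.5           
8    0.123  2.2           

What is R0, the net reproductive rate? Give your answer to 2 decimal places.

17.63

lx·mx by age: 0, 0, 1.86, 3.9947, 2.1096, 4.2144, 3.3908, 1.785, 0.2706
R0 = Σ lx·mx = 17.6251 → 17.63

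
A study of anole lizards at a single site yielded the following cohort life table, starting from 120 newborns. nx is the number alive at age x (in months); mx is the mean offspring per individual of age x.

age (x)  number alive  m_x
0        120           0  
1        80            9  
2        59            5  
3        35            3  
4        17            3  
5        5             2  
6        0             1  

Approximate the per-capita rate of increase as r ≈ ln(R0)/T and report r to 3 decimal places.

1.437

lx = nx/n0 = nx/120: 1, 0.66667…, 0.49167…, 0.29167…, 0.14167…, 0.04167…, 0
R0 = Σ lx·mx = 0 + 6… + 2.45833… + 0.875… + 0.425… + 0.08333… + 0 = 9.841667…
Σ x·lx·mx = 15.658333…; T = 15.658333…/9.841667… = 1.59102…
r ≈ ln(R0)/T = ln(9.841667…)/1.59102… = 1.4372… → 1.437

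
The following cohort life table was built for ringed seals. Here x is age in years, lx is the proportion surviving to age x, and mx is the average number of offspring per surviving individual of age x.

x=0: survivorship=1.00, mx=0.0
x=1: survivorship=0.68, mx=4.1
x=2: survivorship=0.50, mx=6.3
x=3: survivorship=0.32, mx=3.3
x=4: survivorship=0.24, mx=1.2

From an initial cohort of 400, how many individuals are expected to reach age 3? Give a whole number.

128

Expected survivors = N0 · l_3 = 400 × 0.32 = 128 → 128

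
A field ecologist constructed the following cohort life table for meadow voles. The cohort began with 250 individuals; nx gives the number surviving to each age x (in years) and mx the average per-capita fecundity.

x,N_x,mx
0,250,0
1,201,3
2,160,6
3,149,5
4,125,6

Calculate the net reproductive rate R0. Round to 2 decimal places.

lx = nx/n0 = nx/250: 1, 0.804, 0.64, 0.596, 0.5
lx·mx by age: 0, 2.412, 3.84, 2.98, 3
R0 = Σ lx·mx = 12.232 → 12.23

12.23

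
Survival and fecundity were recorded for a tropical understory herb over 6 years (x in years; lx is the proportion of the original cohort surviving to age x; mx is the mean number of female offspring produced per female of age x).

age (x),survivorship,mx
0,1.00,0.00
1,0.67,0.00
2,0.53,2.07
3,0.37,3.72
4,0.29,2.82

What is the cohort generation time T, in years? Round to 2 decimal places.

lx·mx: 0, 0, 1.0971, 1.3764, 0.8178 → R0 = 3.2913
x·lx·mx: 0, 0, 2.1942, 4.1292, 3.2712 → Σ = 9.5946
T = 9.5946 / 3.2913 = 2.91514… → 2.92

2.92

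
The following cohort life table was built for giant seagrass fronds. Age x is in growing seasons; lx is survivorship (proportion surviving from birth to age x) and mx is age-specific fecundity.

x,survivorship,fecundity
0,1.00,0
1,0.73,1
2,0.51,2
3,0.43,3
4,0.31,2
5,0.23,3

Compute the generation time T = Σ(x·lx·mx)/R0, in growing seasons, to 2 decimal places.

lx·mx: 0, 0.73, 1.02, 1.29, 0.62, 0.69 → R0 = 4.35
x·lx·mx: 0, 0.73, 2.04, 3.87, 2.48, 3.45 → Σ = 12.57
T = 12.57 / 4.35 = 2.889655… → 2.89

2.89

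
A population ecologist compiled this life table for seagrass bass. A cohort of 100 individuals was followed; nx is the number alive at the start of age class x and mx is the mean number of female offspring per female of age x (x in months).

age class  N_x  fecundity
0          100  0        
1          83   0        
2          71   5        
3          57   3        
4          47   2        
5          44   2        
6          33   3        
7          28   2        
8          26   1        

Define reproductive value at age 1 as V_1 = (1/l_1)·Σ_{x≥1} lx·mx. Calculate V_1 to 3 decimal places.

10.711

lx = nx/n0 = nx/100: 1, 0.83, 0.71, 0.57, 0.47, 0.44, 0.33, 0.28, 0.26
lx·mx for x ≥ 1: 0, 3.55, 1.71, 0.94, 0.88, 0.99, 0.56, 0.26 → sum = 8.89
V_1 = 8.89 / l_1 = 8.89 / 0.83 = 10.710843… → 10.711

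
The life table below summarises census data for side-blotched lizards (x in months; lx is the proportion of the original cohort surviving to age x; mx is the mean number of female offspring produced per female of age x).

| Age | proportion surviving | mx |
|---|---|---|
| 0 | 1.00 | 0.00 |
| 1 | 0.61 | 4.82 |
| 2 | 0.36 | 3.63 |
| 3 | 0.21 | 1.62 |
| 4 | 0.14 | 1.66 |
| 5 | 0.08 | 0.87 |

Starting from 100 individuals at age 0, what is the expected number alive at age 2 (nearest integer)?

36

Expected survivors = N0 · l_2 = 100 × 0.36 = 36 → 36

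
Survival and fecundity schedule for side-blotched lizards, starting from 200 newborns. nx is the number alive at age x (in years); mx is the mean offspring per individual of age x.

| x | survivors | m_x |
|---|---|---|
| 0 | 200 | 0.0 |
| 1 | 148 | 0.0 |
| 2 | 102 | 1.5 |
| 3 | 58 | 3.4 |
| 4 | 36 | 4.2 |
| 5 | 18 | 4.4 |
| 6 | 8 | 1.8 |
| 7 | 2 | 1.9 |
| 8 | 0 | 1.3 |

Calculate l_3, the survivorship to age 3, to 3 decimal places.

0.290

l_3 = n_3/n_0 = 58/200 = 0.29 → 0.290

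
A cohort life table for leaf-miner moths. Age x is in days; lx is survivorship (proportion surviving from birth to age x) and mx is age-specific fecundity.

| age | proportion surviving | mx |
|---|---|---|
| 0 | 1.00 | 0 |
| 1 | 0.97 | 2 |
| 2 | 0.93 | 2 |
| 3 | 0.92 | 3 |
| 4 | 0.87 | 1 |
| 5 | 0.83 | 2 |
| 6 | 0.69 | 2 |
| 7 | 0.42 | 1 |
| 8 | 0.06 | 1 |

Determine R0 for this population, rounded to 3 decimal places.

lx·mx by age: 0, 1.94, 1.86, 2.76, 0.87, 1.66, 1.38, 0.42, 0.06
R0 = Σ lx·mx = 10.95 → 10.950

10.950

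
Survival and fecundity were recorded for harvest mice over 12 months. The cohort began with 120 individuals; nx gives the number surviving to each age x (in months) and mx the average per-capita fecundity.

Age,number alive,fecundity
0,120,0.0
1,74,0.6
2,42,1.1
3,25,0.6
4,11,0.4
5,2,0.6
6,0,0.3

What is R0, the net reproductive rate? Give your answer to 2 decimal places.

lx = nx/n0 = nx/120: 1, 0.61667…, 0.35, 0.20833…, 0.09167…, 0.01667…, 0
lx·mx by age: 0, 0.37…, 0.385, 0.125…, 0.036667…, 0.01…, 0
R0 = Σ lx·mx = 0.926667… → 0.93

0.93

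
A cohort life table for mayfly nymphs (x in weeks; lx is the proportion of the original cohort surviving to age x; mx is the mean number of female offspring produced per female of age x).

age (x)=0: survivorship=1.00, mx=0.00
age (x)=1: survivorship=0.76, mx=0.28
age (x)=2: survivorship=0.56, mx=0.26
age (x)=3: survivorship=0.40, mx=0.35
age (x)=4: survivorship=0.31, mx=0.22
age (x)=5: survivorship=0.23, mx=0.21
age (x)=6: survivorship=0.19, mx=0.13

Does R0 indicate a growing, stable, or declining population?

R0 = Σ lx·mx = 0 + 0.2128 + 0.1456 + 0.14 + 0.0682 + 0.0483 + 0.0247 = 0.6396
R0 < 1, so the population is declining.

declining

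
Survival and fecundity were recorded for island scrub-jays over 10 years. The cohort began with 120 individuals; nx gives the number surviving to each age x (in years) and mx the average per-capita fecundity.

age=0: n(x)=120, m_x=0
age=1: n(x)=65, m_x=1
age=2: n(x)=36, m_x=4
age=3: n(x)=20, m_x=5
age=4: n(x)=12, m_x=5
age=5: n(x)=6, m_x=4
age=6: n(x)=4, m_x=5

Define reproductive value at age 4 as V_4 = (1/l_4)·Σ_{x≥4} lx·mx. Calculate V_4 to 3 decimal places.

lx = nx/n0 = nx/120: 1, 0.54167…, 0.3, 0.16667…, 0.1, 0.05, 0.03333…
lx·mx for x ≥ 4: 0.5, 0.2, 0.166667… → sum = 0.866667…
V_4 = 0.866667… / l_4 = 0.866667… / 0.1 = 8.666667… → 8.667

8.667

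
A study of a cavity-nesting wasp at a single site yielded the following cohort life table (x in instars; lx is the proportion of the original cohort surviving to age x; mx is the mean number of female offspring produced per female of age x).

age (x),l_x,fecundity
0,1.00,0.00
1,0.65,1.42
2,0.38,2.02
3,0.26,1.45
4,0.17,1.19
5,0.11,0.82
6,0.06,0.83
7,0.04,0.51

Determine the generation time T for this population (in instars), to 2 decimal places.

lx·mx: 0, 0.923, 0.7676, 0.377, 0.2023, 0.0902, 0.0498, 0.0204 → R0 = 2.4303
x·lx·mx: 0, 0.923, 1.5352, 1.131, 0.8092, 0.451, 0.2988, 0.1428 → Σ = 5.291
T = 5.291 / 2.4303 = 2.177097… → 2.18

2.18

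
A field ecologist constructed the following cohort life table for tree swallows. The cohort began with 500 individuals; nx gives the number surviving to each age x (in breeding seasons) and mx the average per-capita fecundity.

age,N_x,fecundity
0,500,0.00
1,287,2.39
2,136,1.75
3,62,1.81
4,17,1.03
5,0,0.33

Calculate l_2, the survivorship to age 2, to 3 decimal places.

0.272

l_2 = n_2/n_0 = 136/500 = 0.272 → 0.272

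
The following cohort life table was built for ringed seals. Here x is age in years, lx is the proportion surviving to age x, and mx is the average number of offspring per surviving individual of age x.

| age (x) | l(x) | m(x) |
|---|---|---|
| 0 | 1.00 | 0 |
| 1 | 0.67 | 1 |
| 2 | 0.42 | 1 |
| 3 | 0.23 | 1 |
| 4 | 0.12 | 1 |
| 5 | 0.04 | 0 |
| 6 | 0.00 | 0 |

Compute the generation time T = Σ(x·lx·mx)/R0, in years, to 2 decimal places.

lx·mx: 0, 0.67, 0.42, 0.23, 0.12, 0, 0 → R0 = 1.44
x·lx·mx: 0, 0.67, 0.84, 0.69, 0.48, 0, 0 → Σ = 2.68
T = 2.68 / 1.44 = 1.861111… → 1.86

1.86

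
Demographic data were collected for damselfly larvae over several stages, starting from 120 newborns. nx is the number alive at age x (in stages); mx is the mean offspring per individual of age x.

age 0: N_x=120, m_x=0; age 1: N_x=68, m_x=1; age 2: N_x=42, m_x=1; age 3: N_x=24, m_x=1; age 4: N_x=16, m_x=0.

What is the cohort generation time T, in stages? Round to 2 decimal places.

lx = nx/n0 = nx/120: 1, 0.56667…, 0.35, 0.2, 0.13333…
lx·mx: 0, 0.566667…, 0.35, 0.2, 0 → R0 = 1.116667…
x·lx·mx: 0, 0.566667…, 0.7, 0.6, 0 → Σ = 1.866667…
T = 1.866667… / 1.116667… = 1.671642… → 1.67

1.67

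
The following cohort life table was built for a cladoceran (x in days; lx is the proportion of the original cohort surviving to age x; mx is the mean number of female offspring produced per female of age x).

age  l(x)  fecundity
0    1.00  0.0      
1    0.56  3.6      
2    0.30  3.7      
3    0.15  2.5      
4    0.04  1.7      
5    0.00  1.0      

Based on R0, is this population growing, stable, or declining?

R0 = Σ lx·mx = 0 + 2.016 + 1.11 + 0.375 + 0.068 + 0 = 3.569
R0 > 1, so the population is growing.

growing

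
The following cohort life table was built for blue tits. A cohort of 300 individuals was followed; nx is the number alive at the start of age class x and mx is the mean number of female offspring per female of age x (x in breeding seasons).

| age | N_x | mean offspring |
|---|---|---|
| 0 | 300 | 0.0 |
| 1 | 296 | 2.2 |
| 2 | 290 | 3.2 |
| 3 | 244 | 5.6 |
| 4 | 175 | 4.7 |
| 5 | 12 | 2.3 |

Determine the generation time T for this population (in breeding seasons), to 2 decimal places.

lx = nx/n0 = nx/300: 1, 0.98667…, 0.96667…, 0.81333…, 0.58333…, 0.04
lx·mx: 0, 2.170667…, 3.093333…, 4.554667…, 2.741667…, 0.092 → R0 = 12.652333…
x·lx·mx: 0, 2.170667…, 6.186667…, 13.664…, 10.966667…, 0.46 → Σ = 33.448…
T = 33.448… / 12.652333… = 2.643623… → 2.64

2.64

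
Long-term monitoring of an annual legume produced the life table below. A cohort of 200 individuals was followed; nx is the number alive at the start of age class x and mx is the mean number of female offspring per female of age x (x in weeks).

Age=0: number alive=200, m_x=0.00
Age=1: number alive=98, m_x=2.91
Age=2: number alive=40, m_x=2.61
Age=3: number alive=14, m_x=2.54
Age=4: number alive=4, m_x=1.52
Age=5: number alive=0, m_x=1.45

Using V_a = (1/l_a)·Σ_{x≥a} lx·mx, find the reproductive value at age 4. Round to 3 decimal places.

1.520

lx = nx/n0 = nx/200: 1, 0.49, 0.2, 0.07, 0.02, 0
lx·mx for x ≥ 4: 0.0304, 0 → sum = 0.0304
V_4 = 0.0304 / l_4 = 0.0304 / 0.02 = 1.52 → 1.520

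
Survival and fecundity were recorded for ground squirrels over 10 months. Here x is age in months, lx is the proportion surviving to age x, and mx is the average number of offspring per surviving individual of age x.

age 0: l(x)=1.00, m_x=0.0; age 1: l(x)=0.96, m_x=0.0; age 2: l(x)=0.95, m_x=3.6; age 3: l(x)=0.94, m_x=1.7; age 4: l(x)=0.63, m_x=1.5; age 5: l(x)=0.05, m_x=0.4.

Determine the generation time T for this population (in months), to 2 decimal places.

lx·mx: 0, 0, 3.42, 1.598, 0.945, 0.02 → R0 = 5.983
x·lx·mx: 0, 0, 6.84, 4.794, 3.78, 0.1 → Σ = 15.514
T = 15.514 / 5.983 = 2.593014… → 2.59

2.59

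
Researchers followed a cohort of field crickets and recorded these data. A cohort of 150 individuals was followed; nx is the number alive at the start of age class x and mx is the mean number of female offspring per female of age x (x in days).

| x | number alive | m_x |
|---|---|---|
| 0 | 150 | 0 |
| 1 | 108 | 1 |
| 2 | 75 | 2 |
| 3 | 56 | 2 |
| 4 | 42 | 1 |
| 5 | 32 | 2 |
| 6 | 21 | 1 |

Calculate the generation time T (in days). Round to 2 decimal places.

lx = nx/n0 = nx/150: 1, 0.72, 0.5, 0.37333…, 0.28, 0.21333…, 0.14
lx·mx: 0, 0.72, 1, 0.746667…, 0.28, 0.426667…, 0.14 → R0 = 3.313333…
x·lx·mx: 0, 0.72, 2, 2.24…, 1.12, 2.133333…, 0.84 → Σ = 9.053333…
T = 9.053333… / 3.313333… = 2.732394… → 2.73

2.73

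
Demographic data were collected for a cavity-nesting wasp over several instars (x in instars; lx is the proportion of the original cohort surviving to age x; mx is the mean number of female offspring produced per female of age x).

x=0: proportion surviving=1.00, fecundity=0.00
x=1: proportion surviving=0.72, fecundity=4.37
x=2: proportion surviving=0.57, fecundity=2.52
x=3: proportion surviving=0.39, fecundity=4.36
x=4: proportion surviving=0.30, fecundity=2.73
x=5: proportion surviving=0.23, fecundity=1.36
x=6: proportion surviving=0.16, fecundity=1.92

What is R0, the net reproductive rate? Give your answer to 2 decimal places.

lx·mx by age: 0, 3.1464, 1.4364, 1.7004, 0.819, 0.3128, 0.3072
R0 = Σ lx·mx = 7.7222 → 7.72

7.72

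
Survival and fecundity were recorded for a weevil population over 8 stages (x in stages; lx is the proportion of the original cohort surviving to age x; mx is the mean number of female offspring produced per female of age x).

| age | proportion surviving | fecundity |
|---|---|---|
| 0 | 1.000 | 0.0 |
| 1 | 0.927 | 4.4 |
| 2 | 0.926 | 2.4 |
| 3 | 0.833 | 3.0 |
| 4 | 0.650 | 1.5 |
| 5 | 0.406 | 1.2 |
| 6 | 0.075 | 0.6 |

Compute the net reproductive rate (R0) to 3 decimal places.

lx·mx by age: 0, 4.0788, 2.2224, 2.499, 0.975, 0.4872, 0.045
R0 = Σ lx·mx = 10.3074 → 10.307

10.307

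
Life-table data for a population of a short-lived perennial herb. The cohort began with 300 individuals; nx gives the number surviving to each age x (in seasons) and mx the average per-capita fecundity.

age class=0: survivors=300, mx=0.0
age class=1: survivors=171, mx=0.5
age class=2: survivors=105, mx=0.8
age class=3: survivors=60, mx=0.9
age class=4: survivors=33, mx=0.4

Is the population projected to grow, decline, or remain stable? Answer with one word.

declining

lx = nx/n0 = nx/300: 1, 0.57, 0.35, 0.2, 0.11
R0 = Σ lx·mx = 0 + 0.285 + 0.28 + 0.18 + 0.044 = 0.789
R0 < 1, so the population is declining.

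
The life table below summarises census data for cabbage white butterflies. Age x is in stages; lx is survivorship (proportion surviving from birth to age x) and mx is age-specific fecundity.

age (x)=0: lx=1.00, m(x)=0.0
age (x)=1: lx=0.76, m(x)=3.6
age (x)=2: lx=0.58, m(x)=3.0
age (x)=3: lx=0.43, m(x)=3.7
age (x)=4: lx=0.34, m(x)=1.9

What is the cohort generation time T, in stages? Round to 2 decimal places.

2.02

lx·mx: 0, 2.736, 1.74, 1.591, 0.646 → R0 = 6.713
x·lx·mx: 0, 2.736, 3.48, 4.773, 2.584 → Σ = 13.573
T = 13.573 / 6.713 = 2.021898… → 2.02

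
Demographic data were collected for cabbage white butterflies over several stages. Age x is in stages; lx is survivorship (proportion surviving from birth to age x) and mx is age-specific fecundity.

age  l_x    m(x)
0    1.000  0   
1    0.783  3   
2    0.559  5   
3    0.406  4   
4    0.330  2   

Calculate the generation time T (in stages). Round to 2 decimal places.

2.08

lx·mx: 0, 2.349, 2.795, 1.624, 0.66 → R0 = 7.428
x·lx·mx: 0, 2.349, 5.59, 4.872, 2.64 → Σ = 15.451
T = 15.451 / 7.428 = 2.080102… → 2.08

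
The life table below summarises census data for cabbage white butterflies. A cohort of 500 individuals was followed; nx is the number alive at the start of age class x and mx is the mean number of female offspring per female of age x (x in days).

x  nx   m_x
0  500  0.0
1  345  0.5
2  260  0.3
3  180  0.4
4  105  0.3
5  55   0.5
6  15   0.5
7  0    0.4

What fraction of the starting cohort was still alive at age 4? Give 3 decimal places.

l_4 = n_4/n_0 = 105/500 = 0.21 → 0.210

0.210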